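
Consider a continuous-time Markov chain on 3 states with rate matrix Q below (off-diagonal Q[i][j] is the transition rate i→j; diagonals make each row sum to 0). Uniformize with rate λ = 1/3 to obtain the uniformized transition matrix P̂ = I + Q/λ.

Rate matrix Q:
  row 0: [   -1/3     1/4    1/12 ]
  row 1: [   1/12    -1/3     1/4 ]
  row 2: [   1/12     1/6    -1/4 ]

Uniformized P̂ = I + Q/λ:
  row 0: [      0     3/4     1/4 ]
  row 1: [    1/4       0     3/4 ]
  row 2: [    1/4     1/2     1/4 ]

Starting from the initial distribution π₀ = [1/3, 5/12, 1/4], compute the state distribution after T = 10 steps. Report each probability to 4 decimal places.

π = [0.2000, 0.3666, 0.4334]

t=0: π = [0.3333, 0.4167, 0.2500]
t=1: π = [0.1667, 0.3750, 0.4583]
t=2: π = [0.2083, 0.3542, 0.4375]
t=3: π = [0.1979, 0.3750, 0.4271]
t=4: π = [0.2005, 0.3620, 0.4375]
t=5: π = [0.1999, 0.3691, 0.4310]
t=6: π = [0.2000, 0.3654, 0.4346]
t=7: π = [0.2000, 0.3673, 0.4327]
t=8: π = [0.2000, 0.3663, 0.4337]
t=9: π = [0.2000, 0.3668, 0.4332]
t=10: π = [0.2000, 0.3666, 0.4334]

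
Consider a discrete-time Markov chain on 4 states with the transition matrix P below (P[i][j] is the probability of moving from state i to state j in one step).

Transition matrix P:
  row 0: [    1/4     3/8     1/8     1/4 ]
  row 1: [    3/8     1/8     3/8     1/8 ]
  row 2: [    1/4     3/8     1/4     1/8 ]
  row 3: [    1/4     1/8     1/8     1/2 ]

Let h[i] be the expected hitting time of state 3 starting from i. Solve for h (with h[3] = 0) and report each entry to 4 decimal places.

h = [5.4369, 6.1359, 6.2136, 0.0000]

First-step conditioning: h[3] = 0; for i ≠ 3, h[i] = 1 + Σ_k P[i][k]·h[k].
  h[0] = 1 + 1/4·h[0] + 3/8·h[1] + 1/8·h[2]
  h[1] = 1 + 3/8·h[0] + 1/8·h[1] + 3/8·h[2]
  h[2] = 1 + 1/4·h[0] + 3/8·h[1] + 1/4·h[2]
Solving the 3×3 linear system over states ≠ 3 gives exactly h = [560/103, 632/103, 640/103, 0] (h[3] = 0 is the target).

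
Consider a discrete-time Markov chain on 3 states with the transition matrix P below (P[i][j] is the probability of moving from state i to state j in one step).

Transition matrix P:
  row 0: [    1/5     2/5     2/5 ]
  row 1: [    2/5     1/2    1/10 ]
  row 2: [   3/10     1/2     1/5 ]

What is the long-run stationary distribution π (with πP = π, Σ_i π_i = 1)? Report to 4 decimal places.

Balance equations π_j = Σ_i π_i·P[i][j]:
  π_0 = 1/5·π_0 + 2/5·π_1 + 3/10·π_2
  π_1 = 2/5·π_0 + 1/2·π_1 + 1/2·π_2
  normalize: π_0 + π_1 + π_2 = 1
Solving the linear system gives exactly π = [35/111, 52/111, 8/37].

π = [0.3153, 0.4685, 0.2162]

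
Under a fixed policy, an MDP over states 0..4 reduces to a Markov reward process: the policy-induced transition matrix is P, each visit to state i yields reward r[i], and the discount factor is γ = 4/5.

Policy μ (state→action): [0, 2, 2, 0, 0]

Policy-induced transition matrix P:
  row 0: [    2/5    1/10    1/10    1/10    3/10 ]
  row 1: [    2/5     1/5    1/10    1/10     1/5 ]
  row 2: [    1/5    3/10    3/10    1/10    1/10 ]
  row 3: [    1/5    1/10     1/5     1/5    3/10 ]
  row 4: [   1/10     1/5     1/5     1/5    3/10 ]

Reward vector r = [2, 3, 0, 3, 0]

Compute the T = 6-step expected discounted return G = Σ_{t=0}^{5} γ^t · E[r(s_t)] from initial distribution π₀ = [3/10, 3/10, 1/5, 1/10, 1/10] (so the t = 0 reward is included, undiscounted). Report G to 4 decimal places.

t=0: π = [0.3000, 0.3000, 0.2000, 0.1000, 0.1000], E[r] = 1.8000, γ^t·E[r] = 1.800000, running G = 1.800000
t=1: π = [0.3100, 0.1800, 0.1600, 0.1200, 0.2300], E[r] = 1.5200, γ^t·E[r] = 1.216000, running G = 3.016000
t=2: π = [0.2750, 0.1730, 0.1670, 0.1350, 0.2500], E[r] = 1.4740, γ^t·E[r] = 0.943360, running G = 3.959360
t=3: π = [0.2646, 0.1757, 0.1719, 0.1385, 0.2493], E[r] = 1.4718, γ^t·E[r] = 0.753562, running G = 4.712922
t=4: π = [0.2631, 0.1769, 0.1732, 0.1388, 0.2481], E[r] = 1.4732, γ^t·E[r] = 0.603439, running G = 5.316361
t=5: π = [0.2632, 0.1771, 0.1733, 0.1387, 0.2477], E[r] = 1.4738, γ^t·E[r] = 0.482941, running G = 5.799301

G = 5.7993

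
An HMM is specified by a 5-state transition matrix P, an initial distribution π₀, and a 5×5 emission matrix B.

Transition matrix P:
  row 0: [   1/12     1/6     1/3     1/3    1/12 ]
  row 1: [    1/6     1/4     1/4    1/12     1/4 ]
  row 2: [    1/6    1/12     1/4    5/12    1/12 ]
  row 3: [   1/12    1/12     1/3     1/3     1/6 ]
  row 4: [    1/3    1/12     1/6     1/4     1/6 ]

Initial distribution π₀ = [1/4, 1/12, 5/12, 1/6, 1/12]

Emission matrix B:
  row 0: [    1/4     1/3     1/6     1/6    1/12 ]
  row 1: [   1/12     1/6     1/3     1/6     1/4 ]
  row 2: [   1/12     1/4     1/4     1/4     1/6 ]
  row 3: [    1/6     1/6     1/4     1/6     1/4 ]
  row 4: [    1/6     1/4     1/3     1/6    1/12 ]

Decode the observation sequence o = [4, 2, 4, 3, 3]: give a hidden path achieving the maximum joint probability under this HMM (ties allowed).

path = [2, 3, 3, 2, 3]

t=0: δ = [2.083e-02, 2.083e-02, 6.944e-02, 4.167e-02, 6.944e-03]  (obs o_0=4)
t=1: δ = [1.929e-03, 1.929e-03, 4.340e-03, 7.234e-03, 2.315e-03]  ψ = [2, 2, 2, 2, 3]  (obs o_1=2)
t=2: δ = [6.430e-05, 1.507e-04, 4.019e-04, 6.028e-04, 1.005e-04]  ψ = [4, 3, 3, 3, 3]  (obs o_2=4)
t=3: δ = [1.116e-05, 8.372e-06, 5.023e-05, 3.349e-05, 1.674e-05]  ψ = [2, 3, 3, 3, 3]  (obs o_3=3)
t=4: δ = [1.395e-06, 6.977e-07, 3.140e-06, 3.489e-06, 9.303e-07]  ψ = [2, 2, 2, 2, 3]  (obs o_4=3)
backtrack: best end state = 3; path = [2, 3, 3, 2, 3]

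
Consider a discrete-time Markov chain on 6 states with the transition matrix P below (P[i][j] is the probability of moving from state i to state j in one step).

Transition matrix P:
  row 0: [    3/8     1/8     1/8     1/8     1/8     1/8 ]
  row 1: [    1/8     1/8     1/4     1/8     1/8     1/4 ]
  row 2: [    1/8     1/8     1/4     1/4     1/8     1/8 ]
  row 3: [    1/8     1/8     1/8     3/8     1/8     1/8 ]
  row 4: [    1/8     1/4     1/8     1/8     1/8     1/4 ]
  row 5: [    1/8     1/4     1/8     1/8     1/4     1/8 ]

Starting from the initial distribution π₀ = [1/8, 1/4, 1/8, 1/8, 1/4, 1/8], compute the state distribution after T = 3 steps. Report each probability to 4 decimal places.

t=0: π = [0.1250, 0.2500, 0.1250, 0.1250, 0.2500, 0.1250]
t=1: π = [0.1563, 0.1719, 0.1719, 0.1719, 0.1406, 0.1875]
t=2: π = [0.1641, 0.1660, 0.1680, 0.1895, 0.1484, 0.1641]
t=3: π = [0.1660, 0.1641, 0.1667, 0.1934, 0.1455, 0.1643]

π = [0.1660, 0.1641, 0.1667, 0.1934, 0.1455, 0.1643]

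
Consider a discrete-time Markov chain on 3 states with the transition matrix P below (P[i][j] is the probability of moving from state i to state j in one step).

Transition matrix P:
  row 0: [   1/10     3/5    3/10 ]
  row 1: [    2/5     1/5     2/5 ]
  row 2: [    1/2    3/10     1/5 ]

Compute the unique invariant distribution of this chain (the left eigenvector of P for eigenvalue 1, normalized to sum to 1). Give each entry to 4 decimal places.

π = [0.3312, 0.3631, 0.3057]

Balance equations π_j = Σ_i π_i·P[i][j]:
  π_0 = 1/10·π_0 + 2/5·π_1 + 1/2·π_2
  π_1 = 3/5·π_0 + 1/5·π_1 + 3/10·π_2
  normalize: π_0 + π_1 + π_2 = 1
Solving the linear system gives exactly π = [52/157, 57/157, 48/157].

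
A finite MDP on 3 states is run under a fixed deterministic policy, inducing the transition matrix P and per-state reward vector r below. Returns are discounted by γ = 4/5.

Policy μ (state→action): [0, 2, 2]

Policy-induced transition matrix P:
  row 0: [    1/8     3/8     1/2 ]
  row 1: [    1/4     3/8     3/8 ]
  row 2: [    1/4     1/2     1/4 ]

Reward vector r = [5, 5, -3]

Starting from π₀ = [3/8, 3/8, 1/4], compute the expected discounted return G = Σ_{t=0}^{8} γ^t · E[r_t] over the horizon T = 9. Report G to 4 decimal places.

G = 9.9303

t=0: π = [0.3750, 0.3750, 0.2500], E[r] = 3.0000, γ^t·E[r] = 3.000000, running G = 3.000000
t=1: π = [0.2031, 0.4063, 0.3906], E[r] = 1.8750, γ^t·E[r] = 1.500000, running G = 4.500000
t=2: π = [0.2246, 0.4238, 0.3516], E[r] = 2.1875, γ^t·E[r] = 1.400000, running G = 5.900000
t=3: π = [0.2219, 0.4189, 0.3591], E[r] = 2.1270, γ^t·E[r] = 1.089000, running G = 6.989000
t=4: π = [0.2223, 0.4199, 0.3578], E[r] = 2.1372, γ^t·E[r] = 0.875400, running G = 7.864400
t=5: π = [0.2222, 0.4197, 0.3581], E[r] = 2.1356, γ^t·E[r] = 0.699790, running G = 8.564190
t=6: π = [0.2222, 0.4198, 0.3580], E[r] = 2.1358, γ^t·E[r] = 0.559896, running G = 9.124086
t=7: π = [0.2222, 0.4198, 0.3580], E[r] = 2.1358, γ^t·E[r] = 0.447909, running G = 9.571995
t=8: π = [0.2222, 0.4198, 0.3580], E[r] = 2.1358, γ^t·E[r] = 0.358328, running G = 9.930324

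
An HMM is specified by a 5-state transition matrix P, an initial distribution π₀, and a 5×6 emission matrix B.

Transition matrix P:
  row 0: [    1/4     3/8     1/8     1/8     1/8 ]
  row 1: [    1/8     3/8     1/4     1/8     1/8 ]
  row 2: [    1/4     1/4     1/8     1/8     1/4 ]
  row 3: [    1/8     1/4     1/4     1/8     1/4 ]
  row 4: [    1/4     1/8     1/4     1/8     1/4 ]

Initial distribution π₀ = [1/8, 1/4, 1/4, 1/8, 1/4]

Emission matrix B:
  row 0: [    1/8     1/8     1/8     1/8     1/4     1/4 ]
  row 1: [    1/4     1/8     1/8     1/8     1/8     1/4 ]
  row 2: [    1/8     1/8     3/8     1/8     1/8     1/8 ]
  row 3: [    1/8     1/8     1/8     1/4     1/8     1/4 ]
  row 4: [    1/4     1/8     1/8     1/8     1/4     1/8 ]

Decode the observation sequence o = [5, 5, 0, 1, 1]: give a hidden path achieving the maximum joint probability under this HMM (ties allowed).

t=0: δ = [3.125e-02, 6.250e-02, 3.125e-02, 3.125e-02, 3.125e-02]  (obs o_0=5)
t=1: δ = [1.953e-03, 5.859e-03, 1.953e-03, 1.953e-03, 9.766e-04]  ψ = [0, 1, 1, 1, 1]  (obs o_1=5)
t=2: δ = [9.155e-05, 5.493e-04, 1.831e-04, 9.155e-05, 1.831e-04]  ψ = [1, 1, 1, 1, 1]  (obs o_2=0)
t=3: δ = [8.583e-06, 2.575e-05, 1.717e-05, 8.583e-06, 8.583e-06]  ψ = [1, 1, 1, 1, 1]  (obs o_3=1)
t=4: δ = [5.364e-07, 1.207e-06, 8.047e-07, 4.023e-07, 5.364e-07]  ψ = [2, 1, 1, 1, 2]  (obs o_4=1)
backtrack: best end state = 1; path = [1, 1, 1, 1, 1]

path = [1, 1, 1, 1, 1]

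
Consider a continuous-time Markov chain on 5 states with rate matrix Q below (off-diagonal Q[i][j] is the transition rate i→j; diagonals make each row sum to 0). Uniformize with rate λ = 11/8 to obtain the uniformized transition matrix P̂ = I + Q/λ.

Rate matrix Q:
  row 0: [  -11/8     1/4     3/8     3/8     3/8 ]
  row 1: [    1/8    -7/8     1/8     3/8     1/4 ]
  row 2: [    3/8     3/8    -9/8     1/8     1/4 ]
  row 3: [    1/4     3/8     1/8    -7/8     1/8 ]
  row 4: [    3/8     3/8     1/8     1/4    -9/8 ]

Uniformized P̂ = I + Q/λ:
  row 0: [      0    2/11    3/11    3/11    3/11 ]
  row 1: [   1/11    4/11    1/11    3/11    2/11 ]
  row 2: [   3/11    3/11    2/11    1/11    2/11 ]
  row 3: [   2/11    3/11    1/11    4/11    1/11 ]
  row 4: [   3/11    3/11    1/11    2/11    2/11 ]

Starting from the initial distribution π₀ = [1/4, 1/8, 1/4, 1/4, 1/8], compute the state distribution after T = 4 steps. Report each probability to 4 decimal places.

π = [0.1556, 0.2844, 0.1311, 0.2561, 0.1727]

t=0: π = [0.2500, 0.1250, 0.2500, 0.2500, 0.1250]
t=1: π = [0.1591, 0.2614, 0.1591, 0.2386, 0.1818]
t=2: π = [0.1601, 0.2820, 0.1343, 0.2490, 0.1746]
t=3: π = [0.1551, 0.2838, 0.1322, 0.2551, 0.1737]
t=4: π = [0.1556, 0.2844, 0.1311, 0.2561, 0.1727]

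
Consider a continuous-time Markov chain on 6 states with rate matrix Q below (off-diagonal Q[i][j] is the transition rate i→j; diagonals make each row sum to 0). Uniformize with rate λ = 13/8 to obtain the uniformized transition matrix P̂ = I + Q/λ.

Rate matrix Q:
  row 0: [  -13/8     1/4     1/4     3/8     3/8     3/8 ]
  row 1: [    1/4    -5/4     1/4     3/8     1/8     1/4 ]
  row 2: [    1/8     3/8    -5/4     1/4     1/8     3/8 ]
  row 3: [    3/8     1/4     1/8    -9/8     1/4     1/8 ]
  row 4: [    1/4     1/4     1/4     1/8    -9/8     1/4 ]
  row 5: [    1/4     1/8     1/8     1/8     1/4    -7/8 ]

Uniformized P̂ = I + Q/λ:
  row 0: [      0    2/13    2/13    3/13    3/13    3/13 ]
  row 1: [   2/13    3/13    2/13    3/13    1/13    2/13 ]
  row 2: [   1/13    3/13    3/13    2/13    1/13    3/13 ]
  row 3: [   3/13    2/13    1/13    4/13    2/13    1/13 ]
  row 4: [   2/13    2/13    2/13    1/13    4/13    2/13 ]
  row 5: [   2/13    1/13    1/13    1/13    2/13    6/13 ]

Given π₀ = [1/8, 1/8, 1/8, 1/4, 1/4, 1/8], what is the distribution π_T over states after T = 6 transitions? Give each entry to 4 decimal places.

π = [0.1360, 0.1584, 0.1329, 0.1722, 0.1677, 0.2328]

t=0: π = [0.1250, 0.1250, 0.1250, 0.2500, 0.2500, 0.1250]
t=1: π = [0.1442, 0.1635, 0.1346, 0.1827, 0.1827, 0.1923]
t=2: π = [0.1354, 0.1620, 0.1354, 0.1768, 0.1701, 0.2204]
t=3: π = [0.1362, 0.1598, 0.1337, 0.1739, 0.1676, 0.2289]
t=4: π = [0.1360, 0.1588, 0.1331, 0.1729, 0.1675, 0.2317]
t=5: π = [0.1360, 0.1585, 0.1330, 0.1724, 0.1676, 0.2325]
t=6: π = [0.1360, 0.1584, 0.1329, 0.1722, 0.1677, 0.2328]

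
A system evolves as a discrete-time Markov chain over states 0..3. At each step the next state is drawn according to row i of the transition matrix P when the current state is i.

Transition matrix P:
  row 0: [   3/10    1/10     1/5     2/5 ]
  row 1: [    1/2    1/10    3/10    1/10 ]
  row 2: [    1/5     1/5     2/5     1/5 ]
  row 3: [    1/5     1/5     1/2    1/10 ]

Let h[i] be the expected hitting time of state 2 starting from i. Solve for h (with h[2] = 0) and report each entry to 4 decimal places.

h = [3.3756, 3.2741, 0.0000, 2.5888]

First-step conditioning: h[2] = 0; for i ≠ 2, h[i] = 1 + Σ_k P[i][k]·h[k].
  h[0] = 1 + 3/10·h[0] + 1/10·h[1] + 2/5·h[3]
  h[1] = 1 + 1/2·h[0] + 1/10·h[1] + 1/10·h[3]
  h[3] = 1 + 1/5·h[0] + 1/5·h[1] + 1/10·h[3]
Solving the 3×3 linear system over states ≠ 2 gives exactly h = [665/197, 645/197, 0, 510/197] (h[2] = 0 is the target).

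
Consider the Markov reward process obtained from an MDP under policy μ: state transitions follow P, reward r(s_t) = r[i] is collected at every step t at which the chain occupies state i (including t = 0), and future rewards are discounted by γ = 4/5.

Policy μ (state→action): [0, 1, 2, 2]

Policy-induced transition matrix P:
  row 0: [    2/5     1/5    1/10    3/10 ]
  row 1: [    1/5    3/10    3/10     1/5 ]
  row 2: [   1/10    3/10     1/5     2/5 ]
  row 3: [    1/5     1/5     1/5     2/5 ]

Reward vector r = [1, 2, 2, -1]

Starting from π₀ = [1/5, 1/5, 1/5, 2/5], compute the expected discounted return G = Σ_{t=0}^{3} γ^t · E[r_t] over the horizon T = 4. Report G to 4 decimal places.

G = 2.1150

t=0: π = [0.2000, 0.2000, 0.2000, 0.4000], E[r] = 0.6000, γ^t·E[r] = 0.600000, running G = 0.600000
t=1: π = [0.2200, 0.2400, 0.2000, 0.3400], E[r] = 0.7600, γ^t·E[r] = 0.608000, running G = 1.208000
t=2: π = [0.2240, 0.2440, 0.2020, 0.3300], E[r] = 0.7860, γ^t·E[r] = 0.503040, running G = 1.711040
t=3: π = [0.2246, 0.2446, 0.2020, 0.3288], E[r] = 0.7890, γ^t·E[r] = 0.403968, running G = 2.115008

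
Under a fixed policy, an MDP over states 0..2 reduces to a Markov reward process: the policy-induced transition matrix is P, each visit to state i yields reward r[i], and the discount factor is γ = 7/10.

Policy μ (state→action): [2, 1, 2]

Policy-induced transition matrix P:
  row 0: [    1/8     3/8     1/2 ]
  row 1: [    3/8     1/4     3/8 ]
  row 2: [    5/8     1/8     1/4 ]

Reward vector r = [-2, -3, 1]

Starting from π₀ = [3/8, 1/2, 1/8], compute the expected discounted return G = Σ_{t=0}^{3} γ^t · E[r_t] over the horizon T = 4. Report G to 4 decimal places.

G = -3.8143

t=0: π = [0.3750, 0.5000, 0.1250], E[r] = -2.1250, γ^t·E[r] = -2.125000, running G = -2.125000
t=1: π = [0.3125, 0.2813, 0.4063], E[r] = -1.0625, γ^t·E[r] = -0.743750, running G = -2.868750
t=2: π = [0.3984, 0.2383, 0.3633], E[r] = -1.1484, γ^t·E[r] = -0.562734, running G = -3.431484
t=3: π = [0.3662, 0.2544, 0.3794], E[r] = -1.1162, γ^t·E[r] = -0.382860, running G = -3.814345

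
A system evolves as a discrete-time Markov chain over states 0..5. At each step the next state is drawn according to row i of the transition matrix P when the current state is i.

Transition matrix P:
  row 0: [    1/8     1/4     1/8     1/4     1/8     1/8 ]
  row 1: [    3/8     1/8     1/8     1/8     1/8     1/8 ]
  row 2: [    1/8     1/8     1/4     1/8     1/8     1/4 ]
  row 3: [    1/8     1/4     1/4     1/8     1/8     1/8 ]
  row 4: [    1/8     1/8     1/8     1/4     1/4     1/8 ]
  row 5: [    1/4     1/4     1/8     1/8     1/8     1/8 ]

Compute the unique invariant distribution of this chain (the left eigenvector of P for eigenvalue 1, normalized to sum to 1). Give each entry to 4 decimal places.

Balance equations π_j = Σ_i π_i·P[i][j]:
  π_0 = 1/8·π_0 + 3/8·π_1 + 1/8·π_2 + 1/8·π_3 + 1/8·π_4 + 1/4·π_5
  π_1 = 1/4·π_0 + 1/8·π_1 + 1/8·π_2 + 1/4·π_3 + 1/8·π_4 + 1/4·π_5
  π_2 = 1/8·π_0 + 1/8·π_1 + 1/4·π_2 + 1/4·π_3 + 1/8·π_4 + 1/8·π_5
  π_3 = 1/4·π_0 + 1/8·π_1 + 1/8·π_2 + 1/8·π_3 + 1/4·π_4 + 1/8·π_5
  π_4 = 1/8·π_0 + 1/8·π_1 + 1/8·π_2 + 1/8·π_3 + 1/4·π_4 + 1/8·π_5
  normalize: π_0 + π_1 + π_2 + π_3 + π_4 + π_5 = 1
Solving the linear system gives exactly π = [6136/32263, 6060/32263, 5377/32263, 768/4609, 1/7, 4705/32263].

π = [0.1902, 0.1878, 0.1667, 0.1666, 0.1429, 0.1458]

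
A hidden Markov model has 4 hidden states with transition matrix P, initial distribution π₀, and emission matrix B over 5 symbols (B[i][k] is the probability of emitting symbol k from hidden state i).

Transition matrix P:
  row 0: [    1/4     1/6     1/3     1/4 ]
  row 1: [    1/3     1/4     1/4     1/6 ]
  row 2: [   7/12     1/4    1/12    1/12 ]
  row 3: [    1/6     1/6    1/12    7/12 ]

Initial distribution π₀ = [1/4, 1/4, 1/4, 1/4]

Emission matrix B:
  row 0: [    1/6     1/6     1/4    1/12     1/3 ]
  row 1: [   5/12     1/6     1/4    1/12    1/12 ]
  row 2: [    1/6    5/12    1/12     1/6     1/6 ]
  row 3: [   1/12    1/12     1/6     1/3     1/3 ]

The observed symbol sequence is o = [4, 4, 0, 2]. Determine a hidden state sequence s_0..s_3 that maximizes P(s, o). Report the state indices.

t=0: δ = [8.333e-02, 2.083e-02, 4.167e-02, 8.333e-02]  (obs o_0=4)
t=1: δ = [8.102e-03, 1.157e-03, 4.630e-03, 1.620e-02]  ψ = [2, 0, 0, 3]  (obs o_1=4)
t=2: δ = [4.501e-04, 1.125e-03, 4.501e-04, 7.877e-04]  ψ = [2, 3, 0, 3]  (obs o_2=0)
t=3: δ = [9.377e-05, 7.033e-05, 2.344e-05, 7.658e-05]  ψ = [1, 1, 1, 3]  (obs o_3=2)
backtrack: best end state = 0; path = [3, 3, 1, 0]

path = [3, 3, 1, 0]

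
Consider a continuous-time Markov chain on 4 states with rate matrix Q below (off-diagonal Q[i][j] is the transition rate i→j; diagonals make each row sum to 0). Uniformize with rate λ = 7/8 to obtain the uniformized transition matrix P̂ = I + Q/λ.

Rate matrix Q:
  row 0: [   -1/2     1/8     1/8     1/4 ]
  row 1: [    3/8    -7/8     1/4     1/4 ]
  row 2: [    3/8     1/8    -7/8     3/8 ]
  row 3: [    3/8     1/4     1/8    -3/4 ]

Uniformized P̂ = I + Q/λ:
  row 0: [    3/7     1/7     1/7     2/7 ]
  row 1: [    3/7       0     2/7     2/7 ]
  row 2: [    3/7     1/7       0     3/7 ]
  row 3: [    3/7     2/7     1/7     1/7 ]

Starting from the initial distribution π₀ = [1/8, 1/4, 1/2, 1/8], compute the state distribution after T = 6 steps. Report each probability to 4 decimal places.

π = [0.4286, 0.1585, 0.1448, 0.2682]

t=0: π = [0.1250, 0.2500, 0.5000, 0.1250]
t=1: π = [0.4286, 0.1250, 0.1071, 0.3393]
t=2: π = [0.4286, 0.1735, 0.1454, 0.2526]
t=3: π = [0.4286, 0.1542, 0.1469, 0.2704]
t=4: π = [0.4286, 0.1595, 0.1439, 0.2681]
t=5: π = [0.4286, 0.1584, 0.1451, 0.2680]
t=6: π = [0.4286, 0.1585, 0.1448, 0.2682]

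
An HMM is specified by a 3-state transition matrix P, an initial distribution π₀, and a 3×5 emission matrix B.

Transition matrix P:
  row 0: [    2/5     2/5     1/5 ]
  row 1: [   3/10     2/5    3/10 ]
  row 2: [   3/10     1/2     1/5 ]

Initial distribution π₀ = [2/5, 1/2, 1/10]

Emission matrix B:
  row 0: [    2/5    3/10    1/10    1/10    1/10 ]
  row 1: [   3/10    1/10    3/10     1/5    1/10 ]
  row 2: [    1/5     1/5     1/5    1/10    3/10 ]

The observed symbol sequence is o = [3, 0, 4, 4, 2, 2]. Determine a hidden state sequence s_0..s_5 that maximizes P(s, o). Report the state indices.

t=0: δ = [4.000e-02, 1.000e-01, 1.000e-02]  (obs o_0=3)
t=1: δ = [1.200e-02, 1.200e-02, 6.000e-03]  ψ = [1, 1, 1]  (obs o_1=0)
t=2: δ = [4.800e-04, 4.800e-04, 1.080e-03]  ψ = [0, 0, 1]  (obs o_2=4)
t=3: δ = [3.240e-05, 5.400e-05, 6.480e-05]  ψ = [2, 2, 2]  (obs o_3=4)
t=4: δ = [1.944e-06, 9.720e-06, 3.240e-06]  ψ = [2, 2, 1]  (obs o_4=2)
t=5: δ = [2.916e-07, 1.166e-06, 5.832e-07]  ψ = [1, 1, 1]  (obs o_5=2)
backtrack: best end state = 1; path = [1, 1, 2, 2, 1, 1]

path = [1, 1, 2, 2, 1, 1]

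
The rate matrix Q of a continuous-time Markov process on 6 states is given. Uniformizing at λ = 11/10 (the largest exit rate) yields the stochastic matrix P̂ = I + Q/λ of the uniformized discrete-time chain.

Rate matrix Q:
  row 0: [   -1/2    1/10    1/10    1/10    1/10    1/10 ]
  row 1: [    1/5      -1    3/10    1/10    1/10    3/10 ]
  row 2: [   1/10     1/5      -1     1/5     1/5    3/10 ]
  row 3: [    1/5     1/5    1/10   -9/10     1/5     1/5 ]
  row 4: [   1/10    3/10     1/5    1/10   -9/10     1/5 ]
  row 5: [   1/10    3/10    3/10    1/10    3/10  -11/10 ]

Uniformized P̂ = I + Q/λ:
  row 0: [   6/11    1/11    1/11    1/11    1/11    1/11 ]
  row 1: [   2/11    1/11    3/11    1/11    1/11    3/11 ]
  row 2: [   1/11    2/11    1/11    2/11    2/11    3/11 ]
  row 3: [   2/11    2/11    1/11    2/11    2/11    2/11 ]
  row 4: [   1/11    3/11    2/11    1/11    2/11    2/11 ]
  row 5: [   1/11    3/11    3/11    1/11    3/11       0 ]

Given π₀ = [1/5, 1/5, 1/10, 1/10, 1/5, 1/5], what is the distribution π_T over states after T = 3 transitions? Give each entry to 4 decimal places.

t=0: π = [0.2000, 0.2000, 0.1000, 0.1000, 0.2000, 0.2000]
t=1: π = [0.2091, 0.1818, 0.1818, 0.1091, 0.1636, 0.1545]
t=2: π = [0.2124, 0.1752, 0.1669, 0.1174, 0.1603, 0.1678]
t=3: π = [0.2140, 0.1764, 0.1678, 0.1168, 0.1618, 0.1631]

π = [0.2140, 0.1764, 0.1678, 0.1168, 0.1618, 0.1631]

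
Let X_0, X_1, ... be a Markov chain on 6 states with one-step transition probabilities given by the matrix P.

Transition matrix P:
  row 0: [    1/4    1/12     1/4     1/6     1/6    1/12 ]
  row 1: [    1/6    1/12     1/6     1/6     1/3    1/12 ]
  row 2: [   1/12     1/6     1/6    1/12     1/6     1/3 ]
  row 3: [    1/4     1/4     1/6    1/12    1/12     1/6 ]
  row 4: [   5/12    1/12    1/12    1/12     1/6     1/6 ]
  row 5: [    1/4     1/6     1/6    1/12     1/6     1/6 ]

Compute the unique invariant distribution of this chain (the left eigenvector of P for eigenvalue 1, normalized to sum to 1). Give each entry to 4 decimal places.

Balance equations π_j = Σ_i π_i·P[i][j]:
  π_0 = 1/4·π_0 + 1/6·π_1 + 1/12·π_2 + 1/4·π_3 + 5/12·π_4 + 1/4·π_5
  π_1 = 1/12·π_0 + 1/12·π_1 + 1/6·π_2 + 1/4·π_3 + 1/12·π_4 + 1/6·π_5
  π_2 = 1/4·π_0 + 1/6·π_1 + 1/6·π_2 + 1/6·π_3 + 1/12·π_4 + 1/6·π_5
  π_3 = 1/6·π_0 + 1/6·π_1 + 1/12·π_2 + 1/12·π_3 + 1/12·π_4 + 1/12·π_5
  π_4 = 1/6·π_0 + 1/3·π_1 + 1/6·π_2 + 1/12·π_3 + 1/6·π_4 + 1/6·π_5
  normalize: π_0 + π_1 + π_2 + π_3 + π_4 + π_5 = 1
Solving the linear system gives exactly π = [32951/137115, 17878/137115, 15703/91410, 15662/137115, 24527/137115, 9017/54846].

π = [0.2403, 0.1304, 0.1718, 0.1142, 0.1789, 0.1644]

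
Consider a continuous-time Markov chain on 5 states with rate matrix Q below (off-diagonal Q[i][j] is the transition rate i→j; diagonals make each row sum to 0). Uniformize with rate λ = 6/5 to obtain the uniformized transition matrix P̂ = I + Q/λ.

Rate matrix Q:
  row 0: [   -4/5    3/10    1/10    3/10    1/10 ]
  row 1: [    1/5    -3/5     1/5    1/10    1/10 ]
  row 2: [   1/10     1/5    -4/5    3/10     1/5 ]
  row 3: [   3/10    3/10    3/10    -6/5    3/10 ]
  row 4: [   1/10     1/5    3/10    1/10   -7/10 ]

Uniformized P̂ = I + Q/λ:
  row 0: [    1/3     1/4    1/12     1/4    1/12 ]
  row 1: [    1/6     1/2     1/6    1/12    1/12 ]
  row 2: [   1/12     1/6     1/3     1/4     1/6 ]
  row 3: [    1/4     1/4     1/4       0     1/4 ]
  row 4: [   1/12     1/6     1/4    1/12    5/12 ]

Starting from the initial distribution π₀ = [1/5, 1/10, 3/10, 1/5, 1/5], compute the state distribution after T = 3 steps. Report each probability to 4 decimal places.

t=0: π = [0.2000, 0.1000, 0.3000, 0.2000, 0.2000]
t=1: π = [0.1750, 0.2333, 0.2333, 0.1500, 0.2083]
t=2: π = [0.1715, 0.2715, 0.2208, 0.1389, 0.1972]
t=3: π = [0.1720, 0.2830, 0.2172, 0.1372, 0.1906]

π = [0.1720, 0.2830, 0.2172, 0.1372, 0.1906]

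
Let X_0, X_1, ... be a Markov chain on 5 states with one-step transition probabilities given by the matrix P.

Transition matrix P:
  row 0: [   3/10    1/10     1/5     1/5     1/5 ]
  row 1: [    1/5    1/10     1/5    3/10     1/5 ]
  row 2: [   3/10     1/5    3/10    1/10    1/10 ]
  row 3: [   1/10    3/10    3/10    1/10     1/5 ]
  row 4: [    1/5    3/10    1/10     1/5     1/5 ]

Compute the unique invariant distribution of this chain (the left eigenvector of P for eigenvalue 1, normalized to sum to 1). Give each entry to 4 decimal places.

Balance equations π_j = Σ_i π_i·P[i][j]:
  π_0 = 3/10·π_0 + 1/5·π_1 + 3/10·π_2 + 1/10·π_3 + 1/5·π_4
  π_1 = 1/10·π_0 + 1/10·π_1 + 1/5·π_2 + 3/10·π_3 + 3/10·π_4
  π_2 = 1/5·π_0 + 1/5·π_1 + 3/10·π_2 + 3/10·π_3 + 1/10·π_4
  π_3 = 1/5·π_0 + 3/10·π_1 + 1/10·π_2 + 1/10·π_3 + 1/5·π_4
  normalize: π_0 + π_1 + π_2 + π_3 + π_4 = 1
Solving the linear system gives exactly π = [2203/9704, 1879/9704, 1079/4852, 1739/9704, 1725/9704].

π = [0.2270, 0.1936, 0.2224, 0.1792, 0.1778]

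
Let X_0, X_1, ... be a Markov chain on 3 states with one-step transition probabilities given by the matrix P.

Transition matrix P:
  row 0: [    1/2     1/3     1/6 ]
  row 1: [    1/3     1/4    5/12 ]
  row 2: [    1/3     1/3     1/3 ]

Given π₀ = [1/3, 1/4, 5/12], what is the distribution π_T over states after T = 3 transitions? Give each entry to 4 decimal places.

π = [0.3997, 0.3077, 0.2926]

t=0: π = [0.3333, 0.2500, 0.4167]
t=1: π = [0.3889, 0.3125, 0.2986]
t=2: π = [0.3981, 0.3073, 0.2946]
t=3: π = [0.3997, 0.3077, 0.2926]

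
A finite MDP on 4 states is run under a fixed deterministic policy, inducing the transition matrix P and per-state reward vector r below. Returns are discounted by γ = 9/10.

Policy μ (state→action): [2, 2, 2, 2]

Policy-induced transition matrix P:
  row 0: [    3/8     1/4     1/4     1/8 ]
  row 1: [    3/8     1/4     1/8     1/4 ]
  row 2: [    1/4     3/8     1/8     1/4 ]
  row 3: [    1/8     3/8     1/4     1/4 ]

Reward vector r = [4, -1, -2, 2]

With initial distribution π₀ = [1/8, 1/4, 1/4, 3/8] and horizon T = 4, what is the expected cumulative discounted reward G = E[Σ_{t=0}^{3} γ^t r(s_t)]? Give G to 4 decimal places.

t=0: π = [0.1250, 0.2500, 0.2500, 0.3750], E[r] = 0.5000, γ^t·E[r] = 0.500000, running G = 0.500000
t=1: π = [0.2500, 0.3281, 0.1875, 0.2344], E[r] = 0.7656, γ^t·E[r] = 0.689063, running G = 1.189063
t=2: π = [0.2930, 0.3027, 0.1855, 0.2188], E[r] = 0.9355, γ^t·E[r] = 0.757793, running G = 1.946855
t=3: π = [0.2971, 0.3005, 0.1890, 0.2134], E[r] = 0.9368, γ^t·E[r] = 0.682904, running G = 2.629759

G = 2.6298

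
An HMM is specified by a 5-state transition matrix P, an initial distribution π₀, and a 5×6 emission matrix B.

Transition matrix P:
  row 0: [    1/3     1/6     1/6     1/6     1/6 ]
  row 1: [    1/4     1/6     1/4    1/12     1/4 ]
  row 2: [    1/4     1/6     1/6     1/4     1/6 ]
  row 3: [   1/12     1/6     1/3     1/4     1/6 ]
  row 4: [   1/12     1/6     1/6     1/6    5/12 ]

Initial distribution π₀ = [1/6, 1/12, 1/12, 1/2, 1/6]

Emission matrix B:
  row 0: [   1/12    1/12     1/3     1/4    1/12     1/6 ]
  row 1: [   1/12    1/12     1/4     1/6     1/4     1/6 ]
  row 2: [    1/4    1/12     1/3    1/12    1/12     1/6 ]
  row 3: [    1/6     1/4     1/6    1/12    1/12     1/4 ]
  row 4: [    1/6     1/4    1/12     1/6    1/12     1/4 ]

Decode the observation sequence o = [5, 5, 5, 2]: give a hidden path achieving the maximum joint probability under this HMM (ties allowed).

path = [3, 3, 3, 2]

t=0: δ = [2.778e-02, 1.389e-02, 1.389e-02, 1.250e-01, 4.167e-02]  (obs o_0=5)
t=1: δ = [1.736e-03, 3.472e-03, 6.944e-03, 7.812e-03, 5.208e-03]  ψ = [3, 3, 3, 3, 3]  (obs o_1=5)
t=2: δ = [2.894e-04, 2.170e-04, 4.340e-04, 4.883e-04, 5.425e-04]  ψ = [2, 3, 3, 3, 4]  (obs o_2=5)
t=3: δ = [3.617e-05, 2.261e-05, 5.425e-05, 2.035e-05, 1.884e-05]  ψ = [2, 4, 3, 3, 4]  (obs o_3=2)
backtrack: best end state = 2; path = [3, 3, 3, 2]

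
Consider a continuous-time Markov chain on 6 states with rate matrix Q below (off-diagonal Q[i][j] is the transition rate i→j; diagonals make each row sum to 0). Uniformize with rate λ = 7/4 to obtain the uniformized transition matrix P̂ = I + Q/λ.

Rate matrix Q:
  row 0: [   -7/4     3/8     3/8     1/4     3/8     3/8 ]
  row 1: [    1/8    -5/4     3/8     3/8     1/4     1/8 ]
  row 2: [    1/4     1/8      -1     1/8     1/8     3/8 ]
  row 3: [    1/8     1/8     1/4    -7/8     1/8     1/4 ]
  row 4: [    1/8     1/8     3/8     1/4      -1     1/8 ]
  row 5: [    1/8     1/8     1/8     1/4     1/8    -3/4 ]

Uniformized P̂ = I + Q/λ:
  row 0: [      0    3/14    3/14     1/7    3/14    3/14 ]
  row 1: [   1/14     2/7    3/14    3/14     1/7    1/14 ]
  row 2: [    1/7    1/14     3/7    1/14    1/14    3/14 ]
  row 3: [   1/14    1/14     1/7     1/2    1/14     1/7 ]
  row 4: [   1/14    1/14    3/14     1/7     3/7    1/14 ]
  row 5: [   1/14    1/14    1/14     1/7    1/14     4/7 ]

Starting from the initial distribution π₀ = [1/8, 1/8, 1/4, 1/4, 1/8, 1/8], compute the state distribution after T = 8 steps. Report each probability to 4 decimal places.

π = [0.0805, 0.1055, 0.2072, 0.2109, 0.1407, 0.2551]

t=0: π = [0.1250, 0.1250, 0.2500, 0.2500, 0.1250, 0.1250]
t=1: π = [0.0804, 0.1161, 0.2321, 0.2232, 0.1429, 0.2054]
t=2: π = [0.0823, 0.1078, 0.2188, 0.2143, 0.1422, 0.2347]
t=3: π = [0.0812, 0.1063, 0.2123, 0.2115, 0.1417, 0.2471]
t=4: π = [0.0808, 0.1058, 0.2094, 0.2108, 0.1412, 0.2520]
t=5: π = [0.0806, 0.1056, 0.2081, 0.2107, 0.1410, 0.2539]
t=6: π = [0.0805, 0.1056, 0.2075, 0.2108, 0.1408, 0.2547]
t=7: π = [0.0805, 0.1056, 0.2073, 0.2109, 0.1408, 0.2550]
t=8: π = [0.0805, 0.1055, 0.2072, 0.2109, 0.1407, 0.2551]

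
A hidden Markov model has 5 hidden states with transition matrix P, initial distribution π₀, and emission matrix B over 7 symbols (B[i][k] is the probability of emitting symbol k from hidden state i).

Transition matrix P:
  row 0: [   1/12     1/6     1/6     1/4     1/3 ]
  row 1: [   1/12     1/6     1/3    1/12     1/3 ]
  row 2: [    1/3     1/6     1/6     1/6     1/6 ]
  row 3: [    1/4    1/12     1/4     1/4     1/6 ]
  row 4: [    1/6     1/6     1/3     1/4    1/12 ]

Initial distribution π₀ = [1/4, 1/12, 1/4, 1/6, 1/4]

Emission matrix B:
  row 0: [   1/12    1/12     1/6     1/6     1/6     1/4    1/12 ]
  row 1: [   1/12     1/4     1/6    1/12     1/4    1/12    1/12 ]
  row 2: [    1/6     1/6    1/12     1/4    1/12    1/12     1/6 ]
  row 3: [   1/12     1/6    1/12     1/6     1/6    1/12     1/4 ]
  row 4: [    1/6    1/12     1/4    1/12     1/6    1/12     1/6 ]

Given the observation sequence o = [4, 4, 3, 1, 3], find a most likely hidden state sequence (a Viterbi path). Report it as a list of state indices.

t=0: δ = [4.167e-02, 2.083e-02, 2.083e-02, 2.778e-02, 4.167e-02]  (obs o_0=4)
t=1: δ = [1.157e-03, 1.736e-03, 1.157e-03, 1.736e-03, 2.315e-03]  ψ = [2, 0, 4, 0, 0]  (obs o_1=4)
t=2: δ = [7.234e-05, 3.215e-05, 1.929e-04, 9.645e-05, 4.823e-05]  ψ = [3, 4, 4, 4, 1]  (obs o_2=3)
t=3: δ = [5.358e-06, 8.038e-06, 5.358e-06, 5.358e-06, 2.679e-06]  ψ = [2, 2, 2, 2, 2]  (obs o_3=1)
t=4: δ = [2.977e-07, 1.116e-07, 6.698e-07, 2.233e-07, 2.233e-07]  ψ = [2, 1, 1, 0, 1]  (obs o_4=3)
backtrack: best end state = 2; path = [0, 4, 2, 1, 2]

path = [0, 4, 2, 1, 2]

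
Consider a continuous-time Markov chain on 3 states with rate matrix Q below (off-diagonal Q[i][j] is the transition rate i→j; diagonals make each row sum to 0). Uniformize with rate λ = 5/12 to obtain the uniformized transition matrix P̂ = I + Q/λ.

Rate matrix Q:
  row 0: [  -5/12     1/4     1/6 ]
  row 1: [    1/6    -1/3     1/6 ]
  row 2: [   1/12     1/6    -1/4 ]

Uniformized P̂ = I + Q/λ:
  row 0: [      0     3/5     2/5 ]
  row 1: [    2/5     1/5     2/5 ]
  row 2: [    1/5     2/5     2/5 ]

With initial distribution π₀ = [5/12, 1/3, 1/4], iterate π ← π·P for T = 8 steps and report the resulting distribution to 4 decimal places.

π = [0.2286, 0.3714, 0.4000]

t=0: π = [0.4167, 0.3333, 0.2500]
t=1: π = [0.1833, 0.4167, 0.4000]
t=2: π = [0.2467, 0.3533, 0.4000]
t=3: π = [0.2213, 0.3787, 0.4000]
t=4: π = [0.2315, 0.3685, 0.4000]
t=5: π = [0.2274, 0.3726, 0.4000]
t=6: π = [0.2290, 0.3710, 0.4000]
t=7: π = [0.2284, 0.3716, 0.4000]
t=8: π = [0.2286, 0.3714, 0.4000]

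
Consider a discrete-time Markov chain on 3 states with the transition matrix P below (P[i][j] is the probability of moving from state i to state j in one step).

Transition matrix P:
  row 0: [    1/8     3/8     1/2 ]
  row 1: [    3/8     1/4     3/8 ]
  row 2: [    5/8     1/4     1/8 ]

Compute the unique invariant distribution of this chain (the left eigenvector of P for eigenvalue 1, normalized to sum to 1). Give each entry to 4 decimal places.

Balance equations π_j = Σ_i π_i·P[i][j]:
  π_0 = 1/8·π_0 + 3/8·π_1 + 5/8·π_2
  π_1 = 3/8·π_0 + 1/4·π_1 + 1/4·π_2
  normalize: π_0 + π_1 + π_2 = 1
Solving the linear system gives exactly π = [18/49, 29/98, 33/98].

π = [0.3673, 0.2959, 0.3367]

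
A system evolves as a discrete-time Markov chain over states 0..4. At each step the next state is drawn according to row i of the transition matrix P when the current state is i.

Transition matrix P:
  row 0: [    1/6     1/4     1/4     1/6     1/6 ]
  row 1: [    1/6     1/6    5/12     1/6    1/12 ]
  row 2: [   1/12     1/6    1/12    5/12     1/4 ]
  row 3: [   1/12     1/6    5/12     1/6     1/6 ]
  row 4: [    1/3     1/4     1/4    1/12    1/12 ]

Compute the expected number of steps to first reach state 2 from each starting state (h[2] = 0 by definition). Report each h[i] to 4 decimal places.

h = [3.2016, 2.7061, 0.0000, 2.7093, 3.2394]

First-step conditioning: h[2] = 0; for i ≠ 2, h[i] = 1 + Σ_k P[i][k]·h[k].
  h[0] = 1 + 1/6·h[0] + 1/4·h[1] + 1/6·h[3] + 1/6·h[4]
  h[1] = 1 + 1/6·h[0] + 1/6·h[1] + 1/6·h[3] + 1/12·h[4]
  h[3] = 1 + 1/12·h[0] + 1/6·h[1] + 1/6·h[3] + 1/6·h[4]
  h[4] = 1 + 1/3·h[0] + 1/4·h[1] + 1/12·h[3] + 1/12·h[4]
Solving the 4×4 linear system over states ≠ 2 gives exactly h = [8116/2535, 1372/507, 0, 6868/2535, 8212/2535] (h[2] = 0 is the target).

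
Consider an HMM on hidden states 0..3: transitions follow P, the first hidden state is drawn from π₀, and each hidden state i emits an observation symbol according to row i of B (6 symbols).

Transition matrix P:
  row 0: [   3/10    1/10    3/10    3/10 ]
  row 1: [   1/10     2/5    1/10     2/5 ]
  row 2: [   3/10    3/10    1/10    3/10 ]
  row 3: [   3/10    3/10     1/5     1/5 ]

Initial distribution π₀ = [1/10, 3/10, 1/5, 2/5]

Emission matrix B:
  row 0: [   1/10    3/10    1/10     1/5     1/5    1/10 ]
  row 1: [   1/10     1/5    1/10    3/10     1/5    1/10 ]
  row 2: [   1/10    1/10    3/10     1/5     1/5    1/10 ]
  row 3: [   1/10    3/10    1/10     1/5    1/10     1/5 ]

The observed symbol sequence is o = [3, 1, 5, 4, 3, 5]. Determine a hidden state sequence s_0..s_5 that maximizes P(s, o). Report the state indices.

t=0: δ = [2.000e-02, 9.000e-02, 4.000e-02, 8.000e-02]  (obs o_0=3)
t=1: δ = [7.200e-03, 7.200e-03, 1.600e-03, 1.080e-02]  ψ = [3, 1, 3, 1]  (obs o_1=1)
t=2: δ = [3.240e-04, 3.240e-04, 2.160e-04, 5.760e-04]  ψ = [3, 3, 0, 1]  (obs o_2=5)
t=3: δ = [3.456e-05, 3.456e-05, 2.304e-05, 1.296e-05]  ψ = [3, 3, 3, 1]  (obs o_3=4)
t=4: δ = [2.074e-06, 4.147e-06, 2.074e-06, 2.765e-06]  ψ = [0, 1, 0, 1]  (obs o_4=3)
t=5: δ = [8.294e-08, 1.659e-07, 6.221e-08, 3.318e-07]  ψ = [3, 1, 0, 1]  (obs o_5=5)
backtrack: best end state = 3; path = [1, 1, 3, 1, 1, 3]

path = [1, 1, 3, 1, 1, 3]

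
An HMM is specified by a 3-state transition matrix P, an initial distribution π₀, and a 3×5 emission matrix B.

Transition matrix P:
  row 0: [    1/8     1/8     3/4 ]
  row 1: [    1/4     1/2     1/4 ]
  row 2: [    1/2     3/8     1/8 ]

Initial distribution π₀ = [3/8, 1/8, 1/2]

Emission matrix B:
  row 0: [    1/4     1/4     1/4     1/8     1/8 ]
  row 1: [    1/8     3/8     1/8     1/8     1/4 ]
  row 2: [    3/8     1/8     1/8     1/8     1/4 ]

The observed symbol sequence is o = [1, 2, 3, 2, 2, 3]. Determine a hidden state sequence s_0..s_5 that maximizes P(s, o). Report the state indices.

t=0: δ = [9.375e-02, 4.688e-02, 6.250e-02]  (obs o_0=1)
t=1: δ = [7.812e-03, 2.930e-03, 8.789e-03]  ψ = [2, 1, 0]  (obs o_1=2)
t=2: δ = [5.493e-04, 4.120e-04, 7.324e-04]  ψ = [2, 2, 0]  (obs o_2=3)
t=3: δ = [9.155e-05, 3.433e-05, 5.150e-05]  ψ = [2, 2, 0]  (obs o_3=2)
t=4: δ = [6.437e-06, 2.414e-06, 8.583e-06]  ψ = [2, 2, 0]  (obs o_4=2)
t=5: δ = [5.364e-07, 4.023e-07, 6.035e-07]  ψ = [2, 2, 0]  (obs o_5=3)
backtrack: best end state = 2; path = [0, 2, 0, 2, 0, 2]

path = [0, 2, 0, 2, 0, 2]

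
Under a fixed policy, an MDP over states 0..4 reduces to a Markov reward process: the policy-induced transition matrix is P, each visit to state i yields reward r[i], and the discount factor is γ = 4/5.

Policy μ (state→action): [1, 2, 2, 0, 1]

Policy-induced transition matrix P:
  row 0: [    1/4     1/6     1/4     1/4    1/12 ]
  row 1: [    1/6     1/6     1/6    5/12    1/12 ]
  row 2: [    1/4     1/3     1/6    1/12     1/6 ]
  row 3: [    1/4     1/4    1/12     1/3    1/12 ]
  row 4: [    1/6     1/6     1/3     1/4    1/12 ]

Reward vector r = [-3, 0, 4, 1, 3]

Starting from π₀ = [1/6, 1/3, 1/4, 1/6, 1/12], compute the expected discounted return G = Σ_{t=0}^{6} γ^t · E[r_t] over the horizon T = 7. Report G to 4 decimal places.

t=0: π = [0.1667, 0.3333, 0.2500, 0.1667, 0.0833], E[r] = 0.9167, γ^t·E[r] = 0.916667, running G = 0.916667
t=1: π = [0.2153, 0.2222, 0.1806, 0.2778, 0.1042], E[r] = 0.6667, γ^t·E[r] = 0.533333, running G = 1.450000
t=2: π = [0.2228, 0.2199, 0.1788, 0.2801, 0.0984], E[r] = 0.6221, γ^t·E[r] = 0.398148, running G = 1.848148
t=3: π = [0.2235, 0.2198, 0.1783, 0.2802, 0.0982], E[r] = 0.6176, γ^t·E[r] = 0.316222, running G = 2.164370
t=4: π = [0.2235, 0.2197, 0.1783, 0.2803, 0.0982], E[r] = 0.6176, γ^t·E[r] = 0.252971, running G = 2.417342
t=5: π = [0.2235, 0.2197, 0.1783, 0.2803, 0.0982], E[r] = 0.6175, γ^t·E[r] = 0.202349, running G = 2.619691
t=6: π = [0.2235, 0.2197, 0.1783, 0.2803, 0.0982], E[r] = 0.6175, γ^t·E[r] = 0.161882, running G = 2.781573

G = 2.7816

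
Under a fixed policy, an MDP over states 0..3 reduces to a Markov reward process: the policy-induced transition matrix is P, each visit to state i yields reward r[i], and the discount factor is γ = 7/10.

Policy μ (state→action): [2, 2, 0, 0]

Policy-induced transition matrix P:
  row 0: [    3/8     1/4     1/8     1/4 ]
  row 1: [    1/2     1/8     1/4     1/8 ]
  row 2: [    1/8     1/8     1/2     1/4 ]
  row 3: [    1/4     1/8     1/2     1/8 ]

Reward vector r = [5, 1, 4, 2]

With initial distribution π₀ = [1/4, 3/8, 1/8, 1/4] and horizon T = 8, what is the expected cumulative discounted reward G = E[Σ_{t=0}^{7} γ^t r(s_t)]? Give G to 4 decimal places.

t=0: π = [0.2500, 0.3750, 0.1250, 0.2500], E[r] = 2.6250, γ^t·E[r] = 2.625000, running G = 2.625000
t=1: π = [0.3594, 0.1563, 0.3125, 0.1719], E[r] = 3.5469, γ^t·E[r] = 2.482813, running G = 5.107813
t=2: π = [0.2949, 0.1699, 0.3262, 0.2090], E[r] = 3.3672, γ^t·E[r] = 1.649922, running G = 6.757734
t=3: π = [0.2886, 0.1619, 0.3469, 0.2026], E[r] = 3.3977, γ^t·E[r] = 1.165413, running G = 7.923147
t=4: π = [0.2832, 0.1611, 0.3513, 0.2044], E[r] = 3.3911, γ^t·E[r] = 0.814199, running G = 8.737346
t=5: π = [0.2817, 0.1604, 0.3535, 0.2043], E[r] = 3.3919, γ^t·E[r] = 0.570083, running G = 9.307429
t=6: π = [0.2811, 0.1602, 0.3542, 0.2044], E[r] = 3.3916, γ^t·E[r] = 0.399024, running G = 9.706453
t=7: π = [0.2809, 0.1601, 0.3545, 0.2044], E[r] = 3.3917, γ^t·E[r] = 0.279317, running G = 9.985770

G = 9.9858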